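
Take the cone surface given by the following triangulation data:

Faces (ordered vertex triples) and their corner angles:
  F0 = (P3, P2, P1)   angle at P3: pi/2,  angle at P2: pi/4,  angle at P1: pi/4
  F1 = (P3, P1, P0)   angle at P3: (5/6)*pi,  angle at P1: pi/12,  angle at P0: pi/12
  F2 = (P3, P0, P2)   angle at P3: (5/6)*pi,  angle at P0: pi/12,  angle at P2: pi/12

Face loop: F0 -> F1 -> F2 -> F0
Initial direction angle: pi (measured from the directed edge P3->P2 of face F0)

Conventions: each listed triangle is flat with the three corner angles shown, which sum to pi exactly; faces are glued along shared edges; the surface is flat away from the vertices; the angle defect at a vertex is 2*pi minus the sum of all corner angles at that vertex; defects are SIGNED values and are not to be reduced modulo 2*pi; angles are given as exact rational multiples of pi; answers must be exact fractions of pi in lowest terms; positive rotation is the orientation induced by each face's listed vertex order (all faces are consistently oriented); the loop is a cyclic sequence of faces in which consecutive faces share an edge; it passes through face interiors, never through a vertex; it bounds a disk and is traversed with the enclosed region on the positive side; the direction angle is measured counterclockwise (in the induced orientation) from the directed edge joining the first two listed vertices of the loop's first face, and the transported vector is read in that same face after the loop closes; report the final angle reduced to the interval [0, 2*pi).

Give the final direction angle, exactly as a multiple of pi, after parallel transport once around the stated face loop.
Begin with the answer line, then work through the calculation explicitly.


Answer: final direction angle = (5/6)*pi

enclosed vertex P3: corner angles sum to (13/6)*pi, defect = 2*pi - (13/6)*pi = -pi/6
adding the enclosed defects to the starting angle (mod 2*pi, induced orientation) gives the holonomy
final angle = pi - pi/6 = (5/6)*pi (mod 2*pi)


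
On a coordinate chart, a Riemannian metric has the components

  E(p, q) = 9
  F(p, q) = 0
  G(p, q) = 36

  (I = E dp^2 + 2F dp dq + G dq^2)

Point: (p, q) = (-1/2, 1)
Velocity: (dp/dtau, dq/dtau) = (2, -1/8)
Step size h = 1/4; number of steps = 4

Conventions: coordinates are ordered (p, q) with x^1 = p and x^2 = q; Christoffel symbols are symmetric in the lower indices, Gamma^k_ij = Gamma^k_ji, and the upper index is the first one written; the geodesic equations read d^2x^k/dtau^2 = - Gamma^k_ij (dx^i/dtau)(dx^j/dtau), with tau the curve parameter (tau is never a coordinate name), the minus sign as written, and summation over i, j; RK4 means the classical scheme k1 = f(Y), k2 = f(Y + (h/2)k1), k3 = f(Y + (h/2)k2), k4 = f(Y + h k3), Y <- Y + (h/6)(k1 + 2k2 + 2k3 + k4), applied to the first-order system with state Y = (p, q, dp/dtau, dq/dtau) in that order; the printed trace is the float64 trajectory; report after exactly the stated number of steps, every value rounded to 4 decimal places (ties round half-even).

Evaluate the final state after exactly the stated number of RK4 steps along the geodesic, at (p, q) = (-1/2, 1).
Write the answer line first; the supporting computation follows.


Answer: p = 1.5000, q = 0.8750, dp/dtau = 2.0000, dq/dtau = -0.1250

f(Y) = (dp/dtau, dq/dtau, -Gamma^p_ij Y'^i Y'^j, -Gamma^q_ij Y'^i Y'^j) with the Gammas evaluated at the stage position; h = 0.250000; intermediate values shown to 6 dp
step 0: p = -0.5000, q = 1.0000, dp/dtau = 2.0000, dq/dtau = -0.1250
step 1:
  k1: at (p, q) = (-0.500000, 1.000000), (dp/dtau, dq/dtau) = (2.000000, -0.125000); Gamma_ppp = 0.000000, Gamma_ppq = 0.000000, Gamma_pqq = 0.000000, Gamma_qpp = 0.000000, Gamma_qpq = 0.000000, Gamma_qqq = 0.000000; k1 = (2.000000, -0.125000, 0.000000, 0.000000)
  k2: at (p, q) = (-0.250000, 0.984375), (dp/dtau, dq/dtau) = (2.000000, -0.125000); Gamma_ppp = 0.000000, Gamma_ppq = 0.000000, Gamma_pqq = 0.000000, Gamma_qpp = 0.000000, Gamma_qpq = 0.000000, Gamma_qqq = 0.000000; k2 = (2.000000, -0.125000, 0.000000, 0.000000)
  k3: at (p, q) = (-0.250000, 0.984375), (dp/dtau, dq/dtau) = (2.000000, -0.125000); Gamma_ppp = 0.000000, Gamma_ppq = 0.000000, Gamma_pqq = 0.000000, Gamma_qpp = 0.000000, Gamma_qpq = 0.000000, Gamma_qqq = 0.000000; k3 = (2.000000, -0.125000, 0.000000, 0.000000)
  k4: at (p, q) = (0.000000, 0.968750), (dp/dtau, dq/dtau) = (2.000000, -0.125000); Gamma_ppp = 0.000000, Gamma_ppq = 0.000000, Gamma_pqq = 0.000000, Gamma_qpp = 0.000000, Gamma_qpq = 0.000000, Gamma_qqq = 0.000000; k4 = (2.000000, -0.125000, 0.000000, 0.000000)
  Y <- Y + (h/6)(k1 + 2k2 + 2k3 + k4): p = 0.0000, q = 0.9688, dp/dtau = 2.0000, dq/dtau = -0.1250
step 2:
  k1: at (p, q) = (0.000000, 0.968750), (dp/dtau, dq/dtau) = (2.000000, -0.125000); Gamma_ppp = 0.000000, Gamma_ppq = 0.000000, Gamma_pqq = 0.000000, Gamma_qpp = 0.000000, Gamma_qpq = 0.000000, Gamma_qqq = 0.000000; k1 = (2.000000, -0.125000, 0.000000, 0.000000)
  k2: at (p, q) = (0.250000, 0.953125), (dp/dtau, dq/dtau) = (2.000000, -0.125000); Gamma_ppp = 0.000000, Gamma_ppq = 0.000000, Gamma_pqq = 0.000000, Gamma_qpp = 0.000000, Gamma_qpq = 0.000000, Gamma_qqq = 0.000000; k2 = (2.000000, -0.125000, 0.000000, 0.000000)
  k3: at (p, q) = (0.250000, 0.953125), (dp/dtau, dq/dtau) = (2.000000, -0.125000); Gamma_ppp = 0.000000, Gamma_ppq = 0.000000, Gamma_pqq = 0.000000, Gamma_qpp = 0.000000, Gamma_qpq = 0.000000, Gamma_qqq = 0.000000; k3 = (2.000000, -0.125000, 0.000000, 0.000000)
  k4: at (p, q) = (0.500000, 0.937500), (dp/dtau, dq/dtau) = (2.000000, -0.125000); Gamma_ppp = 0.000000, Gamma_ppq = 0.000000, Gamma_pqq = 0.000000, Gamma_qpp = 0.000000, Gamma_qpq = 0.000000, Gamma_qqq = 0.000000; k4 = (2.000000, -0.125000, 0.000000, 0.000000)
  Y <- Y + (h/6)(k1 + 2k2 + 2k3 + k4): p = 0.5000, q = 0.9375, dp/dtau = 2.0000, dq/dtau = -0.1250
step 3:
  k1: at (p, q) = (0.500000, 0.937500), (dp/dtau, dq/dtau) = (2.000000, -0.125000); Gamma_ppp = 0.000000, Gamma_ppq = 0.000000, Gamma_pqq = 0.000000, Gamma_qpp = 0.000000, Gamma_qpq = 0.000000, Gamma_qqq = 0.000000; k1 = (2.000000, -0.125000, 0.000000, 0.000000)
  k2: at (p, q) = (0.750000, 0.921875), (dp/dtau, dq/dtau) = (2.000000, -0.125000); Gamma_ppp = 0.000000, Gamma_ppq = 0.000000, Gamma_pqq = 0.000000, Gamma_qpp = 0.000000, Gamma_qpq = 0.000000, Gamma_qqq = 0.000000; k2 = (2.000000, -0.125000, 0.000000, 0.000000)
  k3: at (p, q) = (0.750000, 0.921875), (dp/dtau, dq/dtau) = (2.000000, -0.125000); Gamma_ppp = 0.000000, Gamma_ppq = 0.000000, Gamma_pqq = 0.000000, Gamma_qpp = 0.000000, Gamma_qpq = 0.000000, Gamma_qqq = 0.000000; k3 = (2.000000, -0.125000, 0.000000, 0.000000)
  k4: at (p, q) = (1.000000, 0.906250), (dp/dtau, dq/dtau) = (2.000000, -0.125000); Gamma_ppp = 0.000000, Gamma_ppq = 0.000000, Gamma_pqq = 0.000000, Gamma_qpp = 0.000000, Gamma_qpq = 0.000000, Gamma_qqq = 0.000000; k4 = (2.000000, -0.125000, 0.000000, 0.000000)
  Y <- Y + (h/6)(k1 + 2k2 + 2k3 + k4): p = 1.0000, q = 0.9062, dp/dtau = 2.0000, dq/dtau = -0.1250
step 4:
  k1: at (p, q) = (1.000000, 0.906250), (dp/dtau, dq/dtau) = (2.000000, -0.125000); Gamma_ppp = 0.000000, Gamma_ppq = 0.000000, Gamma_pqq = 0.000000, Gamma_qpp = 0.000000, Gamma_qpq = 0.000000, Gamma_qqq = 0.000000; k1 = (2.000000, -0.125000, 0.000000, 0.000000)
  k2: at (p, q) = (1.250000, 0.890625), (dp/dtau, dq/dtau) = (2.000000, -0.125000); Gamma_ppp = 0.000000, Gamma_ppq = 0.000000, Gamma_pqq = 0.000000, Gamma_qpp = 0.000000, Gamma_qpq = 0.000000, Gamma_qqq = 0.000000; k2 = (2.000000, -0.125000, 0.000000, 0.000000)
  k3: at (p, q) = (1.250000, 0.890625), (dp/dtau, dq/dtau) = (2.000000, -0.125000); Gamma_ppp = 0.000000, Gamma_ppq = 0.000000, Gamma_pqq = 0.000000, Gamma_qpp = 0.000000, Gamma_qpq = 0.000000, Gamma_qqq = 0.000000; k3 = (2.000000, -0.125000, 0.000000, 0.000000)
  k4: at (p, q) = (1.500000, 0.875000), (dp/dtau, dq/dtau) = (2.000000, -0.125000); Gamma_ppp = 0.000000, Gamma_ppq = 0.000000, Gamma_pqq = 0.000000, Gamma_qpp = 0.000000, Gamma_qpq = 0.000000, Gamma_qqq = 0.000000; k4 = (2.000000, -0.125000, 0.000000, 0.000000)
  Y <- Y + (h/6)(k1 + 2k2 + 2k3 + k4): p = 1.5000, q = 0.8750, dp/dtau = 2.0000, dq/dtau = -0.1250


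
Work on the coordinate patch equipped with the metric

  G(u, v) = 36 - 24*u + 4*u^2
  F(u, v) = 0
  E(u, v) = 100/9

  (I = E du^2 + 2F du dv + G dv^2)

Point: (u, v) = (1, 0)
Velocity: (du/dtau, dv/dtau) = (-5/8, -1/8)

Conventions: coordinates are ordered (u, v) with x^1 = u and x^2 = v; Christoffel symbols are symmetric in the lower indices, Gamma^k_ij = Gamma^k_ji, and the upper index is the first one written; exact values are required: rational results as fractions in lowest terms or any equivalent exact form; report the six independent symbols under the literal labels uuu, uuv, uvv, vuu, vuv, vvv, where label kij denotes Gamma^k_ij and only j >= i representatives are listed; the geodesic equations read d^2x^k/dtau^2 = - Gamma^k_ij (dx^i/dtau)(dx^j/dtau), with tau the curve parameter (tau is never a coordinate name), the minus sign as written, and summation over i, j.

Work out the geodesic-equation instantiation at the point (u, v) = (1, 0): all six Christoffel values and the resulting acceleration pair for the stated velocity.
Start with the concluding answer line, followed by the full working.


Answer: Gamma_uuu = 0, Gamma_uuv = 0, Gamma_uvv = 18/25, Gamma_vuu = 0, Gamma_vuv = -1/2, Gamma_vvv = 0; accelerations (d^2u/dtau^2, d^2v/dtau^2) = (-9/800, 5/64)

E = 100/9, F = 0, G = 16 at the point
E_u = 0, E_v = 0, F_u = 0, F_v = 0, G_u = -16, G_v = 0
EG - F^2 = 1600/9;  g^inv = (9/1600) * [[16, 0], [0, 100/9]]
first-kind symbols [ij,l] = (1/2)(d_i g_jl + d_j g_il - d_l g_ij): [uu,u] = E_u/2 = 0, [uu,v] = F_u - E_v/2 = 0, [uv,u] = E_v/2 = 0, [uv,v] = G_u/2 = -8, [vv,u] = F_v - G_u/2 = 8, [vv,v] = G_v/2 = 0
Gamma^u_ij = (G*[ij,u] - F*[ij,v])/(EG - F^2), Gamma^v_ij = (E*[ij,v] - F*[ij,u])/(EG - F^2)
Gamma_uuu = 0, Gamma_uuv = 0, Gamma_uvv = 18/25, Gamma_vuu = 0, Gamma_vuv = -1/2, Gamma_vvv = 0
d^2u/dtau^2 = -(Gamma_uuu*(-5/8)^2 + 2*Gamma_uuv*(-5/8)*(-1/8) + Gamma_uvv*(-1/8)^2) = -9/800
d^2v/dtau^2 = -(Gamma_vuu*(-5/8)^2 + 2*Gamma_vuv*(-5/8)*(-1/8) + Gamma_vvv*(-1/8)^2) = 5/64


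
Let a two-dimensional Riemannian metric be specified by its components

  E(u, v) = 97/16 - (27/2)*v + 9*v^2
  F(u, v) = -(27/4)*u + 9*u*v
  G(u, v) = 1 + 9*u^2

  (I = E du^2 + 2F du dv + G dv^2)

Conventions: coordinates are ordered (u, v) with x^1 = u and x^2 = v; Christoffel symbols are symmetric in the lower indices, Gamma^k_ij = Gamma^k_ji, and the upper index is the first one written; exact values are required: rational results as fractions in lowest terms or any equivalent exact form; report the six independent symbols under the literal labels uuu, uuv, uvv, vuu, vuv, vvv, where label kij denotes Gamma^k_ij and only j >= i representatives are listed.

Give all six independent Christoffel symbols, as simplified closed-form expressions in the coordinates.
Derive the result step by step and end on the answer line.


E = 97/16 - (27/2)*v + 9*v^2; F = -(27/4)*u + 9*u*v; G = 1 + 9*u^2
Gamma^k_ij = (1/2) g^{kl} (d_i g_jl + d_j g_il - d_l g_ij), with g^inv = (1/(EG-F^2)) [[G, -F], [-F, E]]
first partials: E_u = 0, E_v = -27/2 + 18*v, F_u = -27/4 + 9*v, F_v = 9*u, G_u = 18*u, G_v = 0
D = EG - F^2 = 97/16 - (27/2)*v + 9*v^2 + 9*u^2
expanded: Gamma^u_uu = (G E_u - 2F F_u + F E_v)/(2D), Gamma^u_uv = (G E_v - F G_u)/(2D), Gamma^u_vv = (2G F_v - G G_u - F G_v)/(2D), Gamma^v_uu = (2E F_u - E E_v - F E_u)/(2D), Gamma^v_uv = (E G_u - F E_v)/(2D), Gamma^v_vv = (E G_v - 2F F_v + F G_u)/(2D); substitute and cancel common factors

Answer: Gamma_uuu = 0, Gamma_uuv = (144*v - 108)/(144*u^2 + 144*v^2 - 216*v + 97), Gamma_uvv = 0, Gamma_vuu = 0, Gamma_vuv = 144*u/(144*u^2 + 144*v^2 - 216*v + 97), Gamma_vvv = 0


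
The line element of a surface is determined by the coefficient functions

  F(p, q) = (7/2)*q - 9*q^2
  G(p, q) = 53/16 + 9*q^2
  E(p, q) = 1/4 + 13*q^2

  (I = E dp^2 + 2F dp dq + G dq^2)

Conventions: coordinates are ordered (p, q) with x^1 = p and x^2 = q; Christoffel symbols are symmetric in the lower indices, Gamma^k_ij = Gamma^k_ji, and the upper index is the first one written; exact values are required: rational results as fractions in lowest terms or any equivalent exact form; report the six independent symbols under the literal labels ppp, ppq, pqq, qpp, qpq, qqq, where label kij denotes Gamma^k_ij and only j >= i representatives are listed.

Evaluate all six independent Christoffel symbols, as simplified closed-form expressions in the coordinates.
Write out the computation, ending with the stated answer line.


E = 1/4 + 13*q^2; F = (7/2)*q - 9*q^2; G = 53/16 + 9*q^2
Gamma^k_ij = (1/2) g^{kl} (d_i g_jl + d_j g_il - d_l g_ij), with g^inv = (1/(EG-F^2)) [[G, -F], [-F, E]]
first partials: E_p = 0, E_q = 26*q, F_p = 0, F_q = 7/2 - 18*q, G_p = 0, G_q = 18*q
D = EG - F^2 = 53/64 + (529/16)*q^2 + 63*q^3 + 36*q^4
expanded: Gamma^p_pp = (G E_p - 2F F_p + F E_q)/(2D), Gamma^p_pq = (G E_q - F G_p)/(2D), Gamma^p_qq = (2G F_q - G G_p - F G_q)/(2D), Gamma^q_pp = (2E F_p - E E_q - F E_p)/(2D), Gamma^q_pq = (E G_p - F E_q)/(2D), Gamma^q_qq = (E G_q - 2F F_q + F G_p)/(2D); substitute and cancel common factors

Answer: Gamma_ppp = (-7488*q^3 + 2912*q^2)/(2304*q^4 + 4032*q^3 + 2116*q^2 + 53), Gamma_ppq = (7488*q^3 + 2756*q)/(2304*q^4 + 4032*q^3 + 2116*q^2 + 53), Gamma_pqq = (-5184*q^3 - 3816*q + 742)/(2304*q^4 + 4032*q^3 + 2116*q^2 + 53), Gamma_qpp = (-10816*q^3 - 208*q)/(2304*q^4 + 4032*q^3 + 2116*q^2 + 53), Gamma_qpq = (7488*q^3 - 2912*q^2)/(2304*q^4 + 4032*q^3 + 2116*q^2 + 53), Gamma_qqq = (-2880*q^3 + 6048*q^2 - 640*q)/(2304*q^4 + 4032*q^3 + 2116*q^2 + 53)


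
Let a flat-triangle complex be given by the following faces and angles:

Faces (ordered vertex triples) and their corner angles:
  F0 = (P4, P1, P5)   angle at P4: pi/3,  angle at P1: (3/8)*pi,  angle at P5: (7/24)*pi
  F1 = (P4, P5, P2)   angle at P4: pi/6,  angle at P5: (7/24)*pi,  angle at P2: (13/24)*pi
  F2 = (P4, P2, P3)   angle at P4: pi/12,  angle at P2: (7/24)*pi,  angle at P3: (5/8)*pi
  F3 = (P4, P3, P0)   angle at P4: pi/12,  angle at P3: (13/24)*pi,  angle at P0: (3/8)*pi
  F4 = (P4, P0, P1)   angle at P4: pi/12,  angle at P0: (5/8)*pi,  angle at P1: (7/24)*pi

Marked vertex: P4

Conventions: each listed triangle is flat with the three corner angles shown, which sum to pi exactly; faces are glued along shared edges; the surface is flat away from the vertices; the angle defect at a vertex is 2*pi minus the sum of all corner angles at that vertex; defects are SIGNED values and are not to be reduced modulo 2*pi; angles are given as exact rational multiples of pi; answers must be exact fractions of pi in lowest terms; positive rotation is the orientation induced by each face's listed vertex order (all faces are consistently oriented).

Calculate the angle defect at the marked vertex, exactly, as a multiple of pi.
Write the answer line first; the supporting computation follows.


Answer: defect(P4) = (5/4)*pi

Sum of corner angles at P4: (3/4)*pi
defect = 2*pi - (3/4)*pi


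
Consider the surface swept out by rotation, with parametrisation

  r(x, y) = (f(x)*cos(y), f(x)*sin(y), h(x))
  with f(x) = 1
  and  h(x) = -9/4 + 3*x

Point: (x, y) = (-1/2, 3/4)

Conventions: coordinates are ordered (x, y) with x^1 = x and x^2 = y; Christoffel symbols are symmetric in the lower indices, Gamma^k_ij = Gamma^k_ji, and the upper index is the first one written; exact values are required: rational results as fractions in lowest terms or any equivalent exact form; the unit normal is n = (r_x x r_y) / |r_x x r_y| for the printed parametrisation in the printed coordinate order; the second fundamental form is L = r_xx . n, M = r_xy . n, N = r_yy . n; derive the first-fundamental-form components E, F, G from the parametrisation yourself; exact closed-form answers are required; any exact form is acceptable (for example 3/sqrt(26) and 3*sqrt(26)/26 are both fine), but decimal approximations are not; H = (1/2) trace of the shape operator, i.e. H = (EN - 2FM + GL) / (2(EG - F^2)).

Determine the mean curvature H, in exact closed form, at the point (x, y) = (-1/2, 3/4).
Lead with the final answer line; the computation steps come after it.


Answer: H = 1/2

f = 1, f' = 0, f'' = 0, h' = 3, h'' = 0
E = 9, F = 0, G = 1; answer radicand W^2 = 9
unnormalised second-form numerators: l = 0, m = 0, n = 3; L = l/sqrt(9), and similarly M = m/sqrt(W^2), N = n/sqrt(W^2)
H = (E*n - 2*F*m + G*l) / (2*(EG - F^2)*sqrt(W^2)); E*n - 2*F*m + G*l = 27, EG - F^2 = 9, so H = (3/2)/sqrt(9)


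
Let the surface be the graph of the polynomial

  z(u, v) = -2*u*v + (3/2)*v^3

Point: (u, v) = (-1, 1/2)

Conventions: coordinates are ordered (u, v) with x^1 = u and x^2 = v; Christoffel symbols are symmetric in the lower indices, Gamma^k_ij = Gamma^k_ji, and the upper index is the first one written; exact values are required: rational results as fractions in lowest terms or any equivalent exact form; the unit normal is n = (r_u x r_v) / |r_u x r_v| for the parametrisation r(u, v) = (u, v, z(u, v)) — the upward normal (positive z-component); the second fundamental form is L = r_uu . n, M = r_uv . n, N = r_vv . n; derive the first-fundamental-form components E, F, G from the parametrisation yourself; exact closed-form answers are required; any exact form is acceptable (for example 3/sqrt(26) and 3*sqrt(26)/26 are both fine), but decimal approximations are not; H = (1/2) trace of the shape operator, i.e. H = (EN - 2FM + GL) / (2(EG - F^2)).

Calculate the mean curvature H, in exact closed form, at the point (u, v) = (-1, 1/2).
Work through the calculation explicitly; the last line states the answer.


z_u = -1, z_v = 25/8, z_uu = 0, z_uv = -2, z_vv = 9/2
E = 2, F = -25/8, G = 689/64; answer radicand W^2 = 753/64
unnormalised second-form numerators: l = 0, m = -2, n = 9/2; L = l/sqrt(753/64), and similarly M = m/sqrt(W^2), N = n/sqrt(W^2)
H = (E*n - 2*F*m + G*l) / (2*(EG - F^2)*sqrt(W^2)); E*n - 2*F*m + G*l = -7/2, EG - F^2 = 753/64, so H = (-112/753)/sqrt(753/64)

Answer: H = -896*sqrt(753)/567009


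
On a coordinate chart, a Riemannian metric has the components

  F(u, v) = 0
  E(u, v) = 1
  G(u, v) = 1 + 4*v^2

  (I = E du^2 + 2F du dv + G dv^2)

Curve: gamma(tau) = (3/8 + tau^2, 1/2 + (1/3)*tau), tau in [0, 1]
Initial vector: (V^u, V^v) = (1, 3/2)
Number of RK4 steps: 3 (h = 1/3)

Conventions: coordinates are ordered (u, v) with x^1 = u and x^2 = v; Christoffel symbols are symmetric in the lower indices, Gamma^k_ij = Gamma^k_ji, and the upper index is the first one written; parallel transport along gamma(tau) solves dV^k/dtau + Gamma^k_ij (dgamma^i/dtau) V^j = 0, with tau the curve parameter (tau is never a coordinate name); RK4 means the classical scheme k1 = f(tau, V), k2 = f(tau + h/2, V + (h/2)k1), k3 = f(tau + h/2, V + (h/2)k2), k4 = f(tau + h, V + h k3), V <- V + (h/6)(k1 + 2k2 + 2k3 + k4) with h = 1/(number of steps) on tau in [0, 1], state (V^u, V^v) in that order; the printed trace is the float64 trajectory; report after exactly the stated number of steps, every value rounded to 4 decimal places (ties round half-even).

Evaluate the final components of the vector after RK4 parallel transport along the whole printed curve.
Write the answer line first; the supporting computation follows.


Answer: V^u = 1.0000, V^v = 1.0914

gamma'(tau) = (2*tau, 1/3); f(tau, V)^k = -Gamma^k_ij(gamma(tau)) gamma'^i(tau) V^j; h = 1/3; intermediate values shown to 6 dp
curve data and Christoffel symbols at the stage parameters:
  tau = 0.000000: gamma = (0.375000, 0.500000), gamma' = (0.000000, 0.333333); Gamma_uuu = 0.000000, Gamma_uuv = 0.000000, Gamma_uvv = 0.000000, Gamma_vuu = 0.000000, Gamma_vuv = 0.000000, Gamma_vvv = 1.000000
  tau = 0.166667: gamma = (0.402778, 0.555556), gamma' = (0.333333, 0.333333); Gamma_uuu = 0.000000, Gamma_uuv = 0.000000, Gamma_uvv = 0.000000, Gamma_vuu = 0.000000, Gamma_vuv = 0.000000, Gamma_vvv = 0.994475
  tau = 0.333333: gamma = (0.486111, 0.611111), gamma' = (0.666667, 0.333333); Gamma_uuu = 0.000000, Gamma_uuv = 0.000000, Gamma_uvv = 0.000000, Gamma_vuu = 0.000000, Gamma_vuv = 0.000000, Gamma_vvv = 0.980198
  tau = 0.500000: gamma = (0.625000, 0.666667), gamma' = (1.000000, 0.333333); Gamma_uuu = 0.000000, Gamma_uuv = 0.000000, Gamma_uvv = 0.000000, Gamma_vuu = 0.000000, Gamma_vuv = 0.000000, Gamma_vvv = 0.960000
  tau = 0.666667: gamma = (0.819444, 0.722222), gamma' = (1.333333, 0.333333); Gamma_uuu = 0.000000, Gamma_uuv = 0.000000, Gamma_uvv = 0.000000, Gamma_vuu = 0.000000, Gamma_vuv = 0.000000, Gamma_vvv = 0.936000
  tau = 0.833333: gamma = (1.069444, 0.777778), gamma' = (1.666667, 0.333333); Gamma_uuu = 0.000000, Gamma_uuv = 0.000000, Gamma_uvv = 0.000000, Gamma_vuu = 0.000000, Gamma_vuv = 0.000000, Gamma_vvv = 0.909747
  tau = 1.000000: gamma = (1.375000, 0.833333), gamma' = (2.000000, 0.333333); Gamma_uuu = 0.000000, Gamma_uuv = 0.000000, Gamma_uvv = 0.000000, Gamma_vuu = 0.000000, Gamma_vuv = 0.000000, Gamma_vvv = 0.882353
step 0: V^u = 1.0000, V^v = 1.5000
step 1: k1 = (0.000000, -0.500000), k2 = (0.000000, -0.469613), k3 = (0.000000, -0.471292), k4 = (0.000000, -0.438770); V <- V + (h/6)(k1 + 2k2 + 2k3 + k4): V^u = 1.0000, V^v = 1.3433
step 2: k1 = (0.000000, -0.438900), k2 = (0.000000, -0.406448), k3 = (0.000000, -0.408179), k4 = (0.000000, -0.376659); V <- V + (h/6)(k1 + 2k2 + 2k3 + k4): V^u = 1.0000, V^v = 1.2075
step 3: k1 = (0.000000, -0.376733), k2 = (0.000000, -0.347126), k3 = (0.000000, -0.348622), k4 = (0.000000, -0.320962); V <- V + (h/6)(k1 + 2k2 + 2k3 + k4): V^u = 1.0000, V^v = 1.0914


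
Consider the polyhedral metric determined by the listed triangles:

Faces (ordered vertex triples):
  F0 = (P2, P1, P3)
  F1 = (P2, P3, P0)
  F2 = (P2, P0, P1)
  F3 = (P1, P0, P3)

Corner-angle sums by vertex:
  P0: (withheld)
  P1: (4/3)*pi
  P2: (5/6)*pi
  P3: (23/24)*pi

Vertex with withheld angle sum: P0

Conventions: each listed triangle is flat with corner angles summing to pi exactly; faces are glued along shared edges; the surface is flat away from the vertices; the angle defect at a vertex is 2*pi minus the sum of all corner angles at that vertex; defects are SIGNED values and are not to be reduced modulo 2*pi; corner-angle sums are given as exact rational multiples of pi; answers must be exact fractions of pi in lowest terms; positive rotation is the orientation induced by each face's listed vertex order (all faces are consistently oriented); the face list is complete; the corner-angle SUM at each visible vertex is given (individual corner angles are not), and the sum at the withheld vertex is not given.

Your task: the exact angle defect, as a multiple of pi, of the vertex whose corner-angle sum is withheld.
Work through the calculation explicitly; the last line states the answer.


V = 4, E = 6, F = 4; chi = V - E + F = 2
Gauss-Bonnet: total defect = 2*pi*chi = 4*pi; visible defects sum to (23/8)*pi

Answer: defect(P0) = (9/8)*pi


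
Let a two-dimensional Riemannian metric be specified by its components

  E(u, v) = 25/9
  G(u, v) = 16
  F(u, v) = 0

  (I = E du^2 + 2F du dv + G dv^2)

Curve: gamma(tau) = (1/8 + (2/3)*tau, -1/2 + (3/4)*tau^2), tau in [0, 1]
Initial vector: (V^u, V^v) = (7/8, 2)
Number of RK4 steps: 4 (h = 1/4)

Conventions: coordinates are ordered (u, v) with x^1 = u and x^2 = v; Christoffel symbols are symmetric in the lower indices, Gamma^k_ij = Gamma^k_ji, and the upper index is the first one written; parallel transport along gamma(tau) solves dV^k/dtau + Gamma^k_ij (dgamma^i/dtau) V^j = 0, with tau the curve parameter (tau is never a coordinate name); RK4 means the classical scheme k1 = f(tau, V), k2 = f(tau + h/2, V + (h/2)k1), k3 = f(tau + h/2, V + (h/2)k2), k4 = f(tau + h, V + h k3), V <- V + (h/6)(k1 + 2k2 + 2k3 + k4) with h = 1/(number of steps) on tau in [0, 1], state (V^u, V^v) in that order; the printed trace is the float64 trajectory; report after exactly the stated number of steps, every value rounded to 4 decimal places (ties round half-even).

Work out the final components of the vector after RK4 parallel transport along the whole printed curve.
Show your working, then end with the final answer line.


gamma'(tau) = (2/3, (3/2)*tau); f(tau, V)^k = -Gamma^k_ij(gamma(tau)) gamma'^i(tau) V^j; h = 1/4; intermediate values shown to 6 dp
curve data and Christoffel symbols at the stage parameters:
  tau = 0.000000: gamma = (0.125000, -0.500000), gamma' = (0.666667, 0.000000); Gamma_uuu = 0.000000, Gamma_uuv = 0.000000, Gamma_uvv = 0.000000, Gamma_vuu = 0.000000, Gamma_vuv = 0.000000, Gamma_vvv = 0.000000
  tau = 0.125000: gamma = (0.208333, -0.488281), gamma' = (0.666667, 0.187500); Gamma_uuu = 0.000000, Gamma_uuv = 0.000000, Gamma_uvv = 0.000000, Gamma_vuu = 0.000000, Gamma_vuv = 0.000000, Gamma_vvv = 0.000000
  tau = 0.250000: gamma = (0.291667, -0.453125), gamma' = (0.666667, 0.375000); Gamma_uuu = 0.000000, Gamma_uuv = 0.000000, Gamma_uvv = 0.000000, Gamma_vuu = 0.000000, Gamma_vuv = 0.000000, Gamma_vvv = 0.000000
  tau = 0.375000: gamma = (0.375000, -0.394531), gamma' = (0.666667, 0.562500); Gamma_uuu = 0.000000, Gamma_uuv = 0.000000, Gamma_uvv = 0.000000, Gamma_vuu = 0.000000, Gamma_vuv = 0.000000, Gamma_vvv = 0.000000
  tau = 0.500000: gamma = (0.458333, -0.312500), gamma' = (0.666667, 0.750000); Gamma_uuu = 0.000000, Gamma_uuv = 0.000000, Gamma_uvv = 0.000000, Gamma_vuu = 0.000000, Gamma_vuv = 0.000000, Gamma_vvv = 0.000000
  tau = 0.625000: gamma = (0.541667, -0.207031), gamma' = (0.666667, 0.937500); Gamma_uuu = 0.000000, Gamma_uuv = 0.000000, Gamma_uvv = 0.000000, Gamma_vuu = 0.000000, Gamma_vuv = 0.000000, Gamma_vvv = 0.000000
  tau = 0.750000: gamma = (0.625000, -0.078125), gamma' = (0.666667, 1.125000); Gamma_uuu = 0.000000, Gamma_uuv = 0.000000, Gamma_uvv = 0.000000, Gamma_vuu = 0.000000, Gamma_vuv = 0.000000, Gamma_vvv = 0.000000
  tau = 0.875000: gamma = (0.708333, 0.074219), gamma' = (0.666667, 1.312500); Gamma_uuu = 0.000000, Gamma_uuv = 0.000000, Gamma_uvv = 0.000000, Gamma_vuu = 0.000000, Gamma_vuv = 0.000000, Gamma_vvv = 0.000000
  tau = 1.000000: gamma = (0.791667, 0.250000), gamma' = (0.666667, 1.500000); Gamma_uuu = 0.000000, Gamma_uuv = 0.000000, Gamma_uvv = 0.000000, Gamma_vuu = 0.000000, Gamma_vuv = 0.000000, Gamma_vvv = 0.000000
step 0: V^u = 0.8750, V^v = 2.0000
step 1: k1 = (0.000000, 0.000000), k2 = (0.000000, 0.000000), k3 = (0.000000, 0.000000), k4 = (0.000000, 0.000000); V <- V + (h/6)(k1 + 2k2 + 2k3 + k4): V^u = 0.8750, V^v = 2.0000
step 2: k1 = (0.000000, 0.000000), k2 = (0.000000, 0.000000), k3 = (0.000000, 0.000000), k4 = (0.000000, 0.000000); V <- V + (h/6)(k1 + 2k2 + 2k3 + k4): V^u = 0.8750, V^v = 2.0000
step 3: k1 = (0.000000, 0.000000), k2 = (0.000000, 0.000000), k3 = (0.000000, 0.000000), k4 = (0.000000, 0.000000); V <- V + (h/6)(k1 + 2k2 + 2k3 + k4): V^u = 0.8750, V^v = 2.0000
step 4: k1 = (0.000000, 0.000000), k2 = (0.000000, 0.000000), k3 = (0.000000, 0.000000), k4 = (0.000000, 0.000000); V <- V + (h/6)(k1 + 2k2 + 2k3 + k4): V^u = 0.8750, V^v = 2.0000

Answer: V^u = 0.8750, V^v = 2.0000


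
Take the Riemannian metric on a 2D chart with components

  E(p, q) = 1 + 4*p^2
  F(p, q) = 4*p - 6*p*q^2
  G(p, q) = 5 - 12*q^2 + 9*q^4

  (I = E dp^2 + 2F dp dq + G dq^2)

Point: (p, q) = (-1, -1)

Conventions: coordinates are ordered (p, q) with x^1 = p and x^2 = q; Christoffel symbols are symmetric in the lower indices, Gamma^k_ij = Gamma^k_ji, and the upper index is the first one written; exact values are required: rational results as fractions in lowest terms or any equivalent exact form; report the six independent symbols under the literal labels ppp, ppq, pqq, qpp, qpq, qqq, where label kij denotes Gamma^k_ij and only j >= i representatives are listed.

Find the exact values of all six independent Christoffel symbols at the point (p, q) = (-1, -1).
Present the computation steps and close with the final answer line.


E = 5, F = 2, G = 2 at the point
E_p = -8, E_q = 0, F_p = -2, F_q = -12, G_p = 0, G_q = -12
EG - F^2 = 6;  g^inv = (1/6) * [[2, -2], [-2, 5]]
first-kind symbols [ij,l] = (1/2)(d_i g_jl + d_j g_il - d_l g_ij): [pp,p] = E_p/2 = -4, [pp,q] = F_p - E_q/2 = -2, [pq,p] = E_q/2 = 0, [pq,q] = G_p/2 = 0, [qq,p] = F_q - G_p/2 = -12, [qq,q] = G_q/2 = -6
Gamma^p_ij = (G*[ij,p] - F*[ij,q])/(EG - F^2), Gamma^q_ij = (E*[ij,q] - F*[ij,p])/(EG - F^2)

Answer: Gamma_ppp = -2/3, Gamma_ppq = 0, Gamma_pqq = -2, Gamma_qpp = -1/3, Gamma_qpq = 0, Gamma_qqq = -1


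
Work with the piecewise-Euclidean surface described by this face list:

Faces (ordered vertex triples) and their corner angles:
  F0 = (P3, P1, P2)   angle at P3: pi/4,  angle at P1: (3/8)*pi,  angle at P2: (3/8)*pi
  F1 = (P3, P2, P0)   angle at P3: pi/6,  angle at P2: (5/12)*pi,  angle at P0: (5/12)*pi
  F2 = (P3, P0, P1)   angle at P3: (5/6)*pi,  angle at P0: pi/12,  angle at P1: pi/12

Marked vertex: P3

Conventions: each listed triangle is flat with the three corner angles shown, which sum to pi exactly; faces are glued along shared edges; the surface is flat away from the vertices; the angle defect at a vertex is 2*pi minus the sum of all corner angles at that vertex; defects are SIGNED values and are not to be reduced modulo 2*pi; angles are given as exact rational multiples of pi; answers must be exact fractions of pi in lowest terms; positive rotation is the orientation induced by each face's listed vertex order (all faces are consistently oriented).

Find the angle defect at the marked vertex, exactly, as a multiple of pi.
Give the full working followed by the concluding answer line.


Sum of corner angles at P3: (5/4)*pi
defect = 2*pi - (5/4)*pi

Answer: defect(P3) = (3/4)*pi


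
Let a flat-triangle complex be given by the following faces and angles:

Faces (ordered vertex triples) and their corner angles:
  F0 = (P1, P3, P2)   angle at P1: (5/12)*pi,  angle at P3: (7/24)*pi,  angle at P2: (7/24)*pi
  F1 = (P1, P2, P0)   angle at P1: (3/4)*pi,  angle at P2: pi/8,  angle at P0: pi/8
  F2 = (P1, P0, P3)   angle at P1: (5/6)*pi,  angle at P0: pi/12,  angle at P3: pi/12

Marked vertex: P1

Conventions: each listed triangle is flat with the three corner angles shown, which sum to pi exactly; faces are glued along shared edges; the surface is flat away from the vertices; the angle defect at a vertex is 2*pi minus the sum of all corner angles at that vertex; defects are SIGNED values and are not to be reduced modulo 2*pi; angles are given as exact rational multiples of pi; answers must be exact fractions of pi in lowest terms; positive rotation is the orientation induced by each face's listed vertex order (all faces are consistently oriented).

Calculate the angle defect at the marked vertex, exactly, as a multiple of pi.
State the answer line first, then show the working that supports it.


Answer: defect(P1) = 0

Sum of corner angles at P1: 2*pi
defect = 2*pi - 2*pi


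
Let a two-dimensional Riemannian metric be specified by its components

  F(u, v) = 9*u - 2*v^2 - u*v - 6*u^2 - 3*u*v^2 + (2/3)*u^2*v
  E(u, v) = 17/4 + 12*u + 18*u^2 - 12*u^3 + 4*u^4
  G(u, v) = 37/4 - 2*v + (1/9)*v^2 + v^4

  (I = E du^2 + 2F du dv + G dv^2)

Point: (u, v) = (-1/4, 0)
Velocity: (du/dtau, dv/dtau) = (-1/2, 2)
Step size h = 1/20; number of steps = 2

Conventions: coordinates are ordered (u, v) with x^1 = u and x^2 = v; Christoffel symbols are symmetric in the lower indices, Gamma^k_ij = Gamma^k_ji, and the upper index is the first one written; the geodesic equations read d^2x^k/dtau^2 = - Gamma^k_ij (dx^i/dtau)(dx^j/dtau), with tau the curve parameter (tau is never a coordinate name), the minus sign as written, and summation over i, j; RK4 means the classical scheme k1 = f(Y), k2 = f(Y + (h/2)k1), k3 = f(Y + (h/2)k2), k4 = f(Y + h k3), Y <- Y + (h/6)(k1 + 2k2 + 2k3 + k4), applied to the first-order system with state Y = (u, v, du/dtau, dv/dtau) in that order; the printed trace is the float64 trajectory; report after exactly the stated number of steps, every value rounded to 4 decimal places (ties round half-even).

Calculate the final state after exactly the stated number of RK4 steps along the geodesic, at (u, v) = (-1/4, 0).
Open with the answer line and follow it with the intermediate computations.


Answer: u = -0.3008, v = 0.2002, du/dtau = -0.4976, dv/dtau = 2.0105

f(Y) = (du/dtau, dv/dtau, -Gamma^u_ij Y'^i Y'^j, -Gamma^v_ij Y'^i Y'^j) with the Gammas evaluated at the stage position; h = 0.050000; intermediate values shown to 6 dp
step 0: u = -0.2500, v = 0.0000, du/dtau = -0.5000, dv/dtau = 2.0000
step 1:
  k1: at (u, v) = (-0.250000, 0.000000), (du/dtau, dv/dtau) = (-0.500000, 2.000000); Gamma_uuu = 1.994011, Gamma_uuv = 0.000000, Gamma_uvv = 0.004300, Gamma_vuu = 1.863165, Gamma_vuv = 0.000000, Gamma_vvv = -0.106888; k1 = (-0.500000, 2.000000, -0.515703, -0.038240)
  k2: at (u, v) = (-0.262500, 0.050000), (du/dtau, dv/dtau) = (-0.512893, 1.999044); Gamma_uuu = 2.030664, Gamma_uuv = 0.000000, Gamma_uvv = -0.064922, Gamma_vuu = 1.932927, Gamma_vuv = 0.000000, Gamma_vvv = -0.128259; k2 = (-0.512893, 1.999044, -0.274742, 0.004074)
  k3: at (u, v) = (-0.262822, 0.049976), (du/dtau, dv/dtau) = (-0.506869, 2.000102); Gamma_uuu = 2.031549, Gamma_uuv = 0.000000, Gamma_uvv = -0.064911, Gamma_vuu = 1.934475, Gamma_vuv = 0.000000, Gamma_vvv = -0.128283; k3 = (-0.506869, 2.000102, -0.262265, 0.016189)
  k4: at (u, v) = (-0.275343, 0.100005), (du/dtau, dv/dtau) = (-0.513113, 2.000809); Gamma_uuu = 2.074733, Gamma_uuv = 0.000000, Gamma_uvv = -0.137480, Gamma_vuu = 2.008494, Gamma_vuv = 0.000000, Gamma_vvv = -0.153267; k4 = (-0.513113, 2.000809, 0.004119, 0.084756)
  Y <- Y + (h/6)(k1 + 2k2 + 2k3 + k4): u = -0.2754, v = 0.1000, du/dtau = -0.5132, dv/dtau = 2.0007
step 2:
  k1: at (u, v) = (-0.275439, 0.099993), (du/dtau, dv/dtau) = (-0.513213, 2.000725); Gamma_uuu = 2.074993, Gamma_uuv = 0.000000, Gamma_uvv = -0.137479, Gamma_vuu = 2.008965, Gamma_vuv = 0.000000, Gamma_vvv = -0.153284; k1 = (-0.513213, 2.000725, 0.003788, 0.084443)
  k2: at (u, v) = (-0.288269, 0.150011), (du/dtau, dv/dtau) = (-0.513119, 2.002836); Gamma_uuu = 2.126147, Gamma_uuv = 0.000000, Gamma_uvv = -0.213710, Gamma_vuu = 2.089242, Gamma_vuv = 0.000000, Gamma_vvv = -0.182289; k2 = (-0.513119, 2.002836, 0.297472, 0.181147)
  k3: at (u, v) = (-0.288267, 0.150063), (du/dtau, dv/dtau) = (-0.505777, 2.005254); Gamma_uuu = 2.126161, Gamma_uuv = 0.000000, Gamma_uvv = -0.213788, Gamma_vuu = 2.089248, Gamma_vuv = 0.000000, Gamma_vvv = -0.182316; k3 = (-0.505777, 2.005254, 0.315757, 0.198649)
  k4: at (u, v) = (-0.300727, 0.200255), (du/dtau, dv/dtau) = (-0.497425, 2.010658); Gamma_uuu = 2.184112, Gamma_uuv = 0.000000, Gamma_uvv = -0.294118, Gamma_vuu = 2.172950, Gamma_vuv = 0.000000, Gamma_vvv = -0.215572; k4 = (-0.497425, 2.010658, 0.648624, 0.333846)
  Y <- Y + (h/6)(k1 + 2k2 + 2k3 + k4): u = -0.3008, v = 0.2002, du/dtau = -0.4976, dv/dtau = 2.0105


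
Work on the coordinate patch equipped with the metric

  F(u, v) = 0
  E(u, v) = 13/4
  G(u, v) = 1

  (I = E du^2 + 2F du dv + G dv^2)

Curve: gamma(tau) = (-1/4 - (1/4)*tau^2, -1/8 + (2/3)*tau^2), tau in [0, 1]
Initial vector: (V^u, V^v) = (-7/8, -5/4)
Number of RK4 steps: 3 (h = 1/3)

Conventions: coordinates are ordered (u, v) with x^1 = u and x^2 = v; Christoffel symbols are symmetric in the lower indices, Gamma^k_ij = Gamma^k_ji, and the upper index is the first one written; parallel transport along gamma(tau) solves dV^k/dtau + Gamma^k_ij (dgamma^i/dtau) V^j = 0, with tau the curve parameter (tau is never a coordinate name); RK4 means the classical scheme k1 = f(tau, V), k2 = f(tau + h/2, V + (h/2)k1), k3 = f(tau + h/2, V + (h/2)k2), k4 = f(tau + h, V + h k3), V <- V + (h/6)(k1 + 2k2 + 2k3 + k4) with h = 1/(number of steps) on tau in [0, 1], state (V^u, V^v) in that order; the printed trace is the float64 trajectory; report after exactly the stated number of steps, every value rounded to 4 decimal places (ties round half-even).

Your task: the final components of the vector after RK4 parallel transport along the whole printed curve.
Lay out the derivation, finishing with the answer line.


gamma'(tau) = (-(1/2)*tau, (4/3)*tau); f(tau, V)^k = -Gamma^k_ij(gamma(tau)) gamma'^i(tau) V^j; h = 1/3; intermediate values shown to 6 dp
curve data and Christoffel symbols at the stage parameters:
  tau = 0.000000: gamma = (-0.250000, -0.125000), gamma' = (0.000000, 0.000000); Gamma_uuu = 0.000000, Gamma_uuv = 0.000000, Gamma_uvv = 0.000000, Gamma_vuu = 0.000000, Gamma_vuv = 0.000000, Gamma_vvv = 0.000000
  tau = 0.166667: gamma = (-0.256944, -0.106481), gamma' = (-0.083333, 0.222222); Gamma_uuu = 0.000000, Gamma_uuv = 0.000000, Gamma_uvv = 0.000000, Gamma_vuu = 0.000000, Gamma_vuv = 0.000000, Gamma_vvv = 0.000000
  tau = 0.333333: gamma = (-0.277778, -0.050926), gamma' = (-0.166667, 0.444444); Gamma_uuu = 0.000000, Gamma_uuv = 0.000000, Gamma_uvv = 0.000000, Gamma_vuu = 0.000000, Gamma_vuv = 0.000000, Gamma_vvv = 0.000000
  tau = 0.500000: gamma = (-0.312500, 0.041667), gamma' = (-0.250000, 0.666667); Gamma_uuu = 0.000000, Gamma_uuv = 0.000000, Gamma_uvv = 0.000000, Gamma_vuu = 0.000000, Gamma_vuv = 0.000000, Gamma_vvv = 0.000000
  tau = 0.666667: gamma = (-0.361111, 0.171296), gamma' = (-0.333333, 0.888889); Gamma_uuu = 0.000000, Gamma_uuv = 0.000000, Gamma_uvv = 0.000000, Gamma_vuu = 0.000000, Gamma_vuv = 0.000000, Gamma_vvv = 0.000000
  tau = 0.833333: gamma = (-0.423611, 0.337963), gamma' = (-0.416667, 1.111111); Gamma_uuu = 0.000000, Gamma_uuv = 0.000000, Gamma_uvv = 0.000000, Gamma_vuu = 0.000000, Gamma_vuv = 0.000000, Gamma_vvv = 0.000000
  tau = 1.000000: gamma = (-0.500000, 0.541667), gamma' = (-0.500000, 1.333333); Gamma_uuu = 0.000000, Gamma_uuv = 0.000000, Gamma_uvv = 0.000000, Gamma_vuu = 0.000000, Gamma_vuv = 0.000000, Gamma_vvv = 0.000000
step 0: V^u = -0.8750, V^v = -1.2500
step 1: k1 = (0.000000, 0.000000), k2 = (0.000000, 0.000000), k3 = (0.000000, 0.000000), k4 = (0.000000, 0.000000); V <- V + (h/6)(k1 + 2k2 + 2k3 + k4): V^u = -0.8750, V^v = -1.2500
step 2: k1 = (0.000000, 0.000000), k2 = (0.000000, 0.000000), k3 = (0.000000, 0.000000), k4 = (0.000000, 0.000000); V <- V + (h/6)(k1 + 2k2 + 2k3 + k4): V^u = -0.8750, V^v = -1.2500
step 3: k1 = (0.000000, 0.000000), k2 = (0.000000, 0.000000), k3 = (0.000000, 0.000000), k4 = (0.000000, 0.000000); V <- V + (h/6)(k1 + 2k2 + 2k3 + k4): V^u = -0.8750, V^v = -1.2500

Answer: V^u = -0.8750, V^v = -1.2500


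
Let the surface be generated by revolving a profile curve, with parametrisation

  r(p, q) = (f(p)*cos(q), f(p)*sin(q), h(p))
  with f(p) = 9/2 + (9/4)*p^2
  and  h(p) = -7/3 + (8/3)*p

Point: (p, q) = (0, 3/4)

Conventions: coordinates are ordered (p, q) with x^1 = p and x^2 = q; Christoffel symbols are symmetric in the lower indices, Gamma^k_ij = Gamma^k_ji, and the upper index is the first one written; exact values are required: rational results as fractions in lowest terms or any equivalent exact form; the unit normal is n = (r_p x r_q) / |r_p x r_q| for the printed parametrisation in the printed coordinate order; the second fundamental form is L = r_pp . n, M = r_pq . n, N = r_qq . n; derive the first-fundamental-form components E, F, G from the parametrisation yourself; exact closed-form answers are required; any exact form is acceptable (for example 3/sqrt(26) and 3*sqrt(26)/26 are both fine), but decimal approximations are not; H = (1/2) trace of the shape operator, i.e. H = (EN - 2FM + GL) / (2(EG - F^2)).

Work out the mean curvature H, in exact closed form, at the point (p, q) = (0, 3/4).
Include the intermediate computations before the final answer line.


f = 9/2, f' = 0, f'' = 9/2, h' = 8/3, h'' = 0
E = 64/9, F = 0, G = 81/4; answer radicand W^2 = 64/9
unnormalised second-form numerators: l = -12, m = 0, n = 12; L = l/sqrt(64/9), and similarly M = m/sqrt(W^2), N = n/sqrt(W^2)
H = (E*n - 2*F*m + G*l) / (2*(EG - F^2)*sqrt(W^2)); E*n - 2*F*m + G*l = -473/3, EG - F^2 = 144, so H = (-473/864)/sqrt(64/9)

Answer: H = -473/2304


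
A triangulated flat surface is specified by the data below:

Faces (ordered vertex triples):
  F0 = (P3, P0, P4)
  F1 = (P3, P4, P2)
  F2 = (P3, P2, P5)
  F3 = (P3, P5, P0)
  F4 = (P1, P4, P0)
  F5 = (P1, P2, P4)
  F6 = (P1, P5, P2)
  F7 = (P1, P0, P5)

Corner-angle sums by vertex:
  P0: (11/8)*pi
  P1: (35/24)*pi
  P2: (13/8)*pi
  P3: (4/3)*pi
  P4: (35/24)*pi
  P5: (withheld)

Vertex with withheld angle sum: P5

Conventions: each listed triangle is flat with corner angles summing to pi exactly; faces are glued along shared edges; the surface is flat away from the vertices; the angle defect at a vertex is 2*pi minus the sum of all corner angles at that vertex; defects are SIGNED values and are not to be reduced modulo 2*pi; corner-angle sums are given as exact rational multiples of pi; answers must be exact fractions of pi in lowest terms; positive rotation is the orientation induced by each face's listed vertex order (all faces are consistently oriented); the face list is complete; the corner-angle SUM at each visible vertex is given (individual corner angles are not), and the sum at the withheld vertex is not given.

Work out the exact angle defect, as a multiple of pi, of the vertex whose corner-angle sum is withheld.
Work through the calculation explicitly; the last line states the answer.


V = 6, E = 12, F = 8; chi = V - E + F = 2
Gauss-Bonnet: total defect = 2*pi*chi = 4*pi; visible defects sum to (11/4)*pi

Answer: defect(P5) = (5/4)*pi
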